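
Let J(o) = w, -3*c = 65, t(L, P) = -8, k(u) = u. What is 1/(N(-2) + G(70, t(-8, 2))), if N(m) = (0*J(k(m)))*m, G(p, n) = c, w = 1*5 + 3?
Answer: -3/65 ≈ -0.046154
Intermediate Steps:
c = -65/3 (c = -⅓*65 = -65/3 ≈ -21.667)
w = 8 (w = 5 + 3 = 8)
J(o) = 8
G(p, n) = -65/3
N(m) = 0 (N(m) = (0*8)*m = 0*m = 0)
1/(N(-2) + G(70, t(-8, 2))) = 1/(0 - 65/3) = 1/(-65/3) = -3/65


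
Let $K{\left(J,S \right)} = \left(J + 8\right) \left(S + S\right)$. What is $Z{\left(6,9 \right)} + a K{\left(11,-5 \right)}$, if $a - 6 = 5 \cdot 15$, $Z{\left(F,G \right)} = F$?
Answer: $-15384$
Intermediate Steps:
$a = 81$ ($a = 6 + 5 \cdot 15 = 6 + 75 = 81$)
$K{\left(J,S \right)} = 2 S \left(8 + J\right)$ ($K{\left(J,S \right)} = \left(8 + J\right) 2 S = 2 S \left(8 + J\right)$)
$Z{\left(6,9 \right)} + a K{\left(11,-5 \right)} = 6 + 81 \cdot 2 \left(-5\right) \left(8 + 11\right) = 6 + 81 \cdot 2 \left(-5\right) 19 = 6 + 81 \left(-190\right) = 6 - 15390 = -15384$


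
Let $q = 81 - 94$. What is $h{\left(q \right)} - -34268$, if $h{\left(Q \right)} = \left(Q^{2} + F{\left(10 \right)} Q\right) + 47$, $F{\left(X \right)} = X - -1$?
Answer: $34341$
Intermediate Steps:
$F{\left(X \right)} = 1 + X$ ($F{\left(X \right)} = X + 1 = 1 + X$)
$q = -13$
$h{\left(Q \right)} = 47 + Q^{2} + 11 Q$ ($h{\left(Q \right)} = \left(Q^{2} + \left(1 + 10\right) Q\right) + 47 = \left(Q^{2} + 11 Q\right) + 47 = 47 + Q^{2} + 11 Q$)
$h{\left(q \right)} - -34268 = \left(47 + \left(-13\right)^{2} + 11 \left(-13\right)\right) - -34268 = \left(47 + 169 - 143\right) + 34268 = 73 + 34268 = 34341$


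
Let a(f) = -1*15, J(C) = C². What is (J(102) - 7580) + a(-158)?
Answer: 2809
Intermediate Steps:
a(f) = -15
(J(102) - 7580) + a(-158) = (102² - 7580) - 15 = (10404 - 7580) - 15 = 2824 - 15 = 2809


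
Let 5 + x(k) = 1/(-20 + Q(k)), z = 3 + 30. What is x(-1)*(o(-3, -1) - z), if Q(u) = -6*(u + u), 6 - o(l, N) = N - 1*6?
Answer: 205/2 ≈ 102.50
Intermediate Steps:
o(l, N) = 12 - N (o(l, N) = 6 - (N - 1*6) = 6 - (N - 6) = 6 - (-6 + N) = 6 + (6 - N) = 12 - N)
z = 33
Q(u) = -12*u
x(k) = -5 + 1/(-20 - 12*k)
x(-1)*(o(-3, -1) - z) = ((-101 - 60*(-1))/(4*(5 + 3*(-1))))*((12 - 1*(-1)) - 1*33) = ((-101 + 60)/(4*(5 - 3)))*((12 + 1) - 33) = ((1/4)*(-41)/2)*(13 - 33) = ((1/4)*(1/2)*(-41))*(-20) = -41/8*(-20) = 205/2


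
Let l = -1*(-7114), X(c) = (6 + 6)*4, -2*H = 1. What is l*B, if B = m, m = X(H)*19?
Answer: 6487968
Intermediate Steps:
H = -½ (H = -½*1 = -½ ≈ -0.50000)
X(c) = 48 (X(c) = 12*4 = 48)
l = 7114
m = 912 (m = 48*19 = 912)
B = 912
l*B = 7114*912 = 6487968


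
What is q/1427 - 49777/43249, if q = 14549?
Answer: 558197922/61716323 ≈ 9.0446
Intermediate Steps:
q/1427 - 49777/43249 = 14549/1427 - 49777/43249 = 558197922/61716323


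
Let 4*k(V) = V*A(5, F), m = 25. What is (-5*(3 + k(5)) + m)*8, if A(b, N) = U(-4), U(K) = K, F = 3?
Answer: 280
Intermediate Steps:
A(b, N) = -4
k(V) = -V (k(V) = (V*(-4))/4 = (-4*V)/4 = -V)
(-5*(3 + k(5)) + m)*8 = (-5*(3 - 1*5) + 25)*8 = (-5*(3 - 5) + 25)*8 = (-5*(-2) + 25)*8 = (10 + 25)*8 = 35*8 = 280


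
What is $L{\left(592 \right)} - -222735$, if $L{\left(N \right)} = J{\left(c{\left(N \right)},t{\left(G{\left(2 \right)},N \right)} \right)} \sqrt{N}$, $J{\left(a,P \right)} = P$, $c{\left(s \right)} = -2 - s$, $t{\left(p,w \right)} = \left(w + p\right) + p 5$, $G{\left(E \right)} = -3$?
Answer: $222735 + 2296 \sqrt{37} \approx 2.367 \cdot 10^{5}$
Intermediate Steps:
$t{\left(p,w \right)} = w + 6 p$ ($t{\left(p,w \right)} = \left(p + w\right) + 5 p = w + 6 p$)
$L{\left(N \right)} = \sqrt{N} \left(-18 + N\right)$ ($L{\left(N \right)} = \left(N + 6 \left(-3\right)\right) \sqrt{N} = \left(N - 18\right) \sqrt{N} = \left(-18 + N\right) \sqrt{N} = \sqrt{N} \left(-18 + N\right)$)
$L{\left(592 \right)} - -222735 = \sqrt{592} \left(-18 + 592\right) - -222735 = 4 \sqrt{37} \cdot 574 + 222735 = 2296 \sqrt{37} + 222735 = 222735 + 2296 \sqrt{37}$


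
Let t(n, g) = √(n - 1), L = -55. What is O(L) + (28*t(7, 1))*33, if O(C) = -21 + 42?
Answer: 21 + 924*√6 ≈ 2284.3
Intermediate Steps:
t(n, g) = √(-1 + n)
O(C) = 21
O(L) + (28*t(7, 1))*33 = 21 + (28*√(-1 + 7))*33 = 21 + (28*√6)*33 = 21 + 924*√6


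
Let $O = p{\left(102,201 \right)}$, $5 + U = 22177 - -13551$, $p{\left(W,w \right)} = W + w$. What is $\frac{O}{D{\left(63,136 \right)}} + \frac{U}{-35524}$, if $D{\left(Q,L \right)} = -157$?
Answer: $- \frac{16372283}{5577268} \approx -2.9355$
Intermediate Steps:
$U = 35723$ ($U = -5 + \left(22177 - -13551\right) = -5 + \left(22177 + 13551\right) = -5 + 35728 = 35723$)
$O = 303$ ($O = 102 + 201 = 303$)
$\frac{O}{D{\left(63,136 \right)}} + \frac{U}{-35524} = \frac{303}{-157} + \frac{35723}{-35524} = 303 \left(- \frac{1}{157}\right) + 35723 \left(- \frac{1}{35524}\right) = - \frac{303}{157} - \frac{35723}{35524} = - \frac{16372283}{5577268}$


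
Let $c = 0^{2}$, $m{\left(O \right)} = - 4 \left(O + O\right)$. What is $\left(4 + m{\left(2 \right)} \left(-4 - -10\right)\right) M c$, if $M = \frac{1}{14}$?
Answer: $0$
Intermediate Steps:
$m{\left(O \right)} = - 8 O$ ($m{\left(O \right)} = - 4 \cdot 2 O = - 8 O$)
$c = 0$
$M = \frac{1}{14} \approx 0.071429$
$\left(4 + m{\left(2 \right)} \left(-4 - -10\right)\right) M c = \left(4 + \left(-8\right) 2 \left(-4 - -10\right)\right) \frac{1}{14} \cdot 0 = \left(4 - 16 \left(-4 + 10\right)\right) \frac{1}{14} \cdot 0 = \left(4 - 96\right) \frac{1}{14} \cdot 0 = \left(-92\right) \frac{1}{14} \cdot 0 = \left(- \frac{46}{7}\right) 0 = 0$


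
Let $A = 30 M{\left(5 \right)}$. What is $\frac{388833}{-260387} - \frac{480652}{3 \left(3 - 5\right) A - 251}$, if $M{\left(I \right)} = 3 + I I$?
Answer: $\frac{123098216921}{1377707617} \approx 89.35$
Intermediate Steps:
$M{\left(I \right)} = 3 + I^{2}$
$A = 840$ ($A = 30 \left(3 + 5^{2}\right) = 30 \left(3 + 25\right) = 30 \cdot 28 = 840$)
$\frac{388833}{-260387} - \frac{480652}{3 \left(3 - 5\right) A - 251} = \frac{388833}{-260387} - \frac{480652}{3 \left(3 - 5\right) 840 - 251} = 388833 \left(- \frac{1}{260387}\right) - \frac{480652}{3 \left(-2\right) 840 - 251} = - \frac{388833}{260387} - \frac{480652}{\left(-6\right) 840 - 251} = - \frac{388833}{260387} - \frac{480652}{-5040 - 251} = - \frac{388833}{260387} - \frac{480652}{-5291} = - \frac{388833}{260387} - - \frac{480652}{5291} = - \frac{388833}{260387} + \frac{480652}{5291} = \frac{123098216921}{1377707617}$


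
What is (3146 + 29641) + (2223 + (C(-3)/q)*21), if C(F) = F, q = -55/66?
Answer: 175428/5 ≈ 35086.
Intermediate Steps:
q = -⅚ (q = -55*1/66 = -⅚ ≈ -0.83333)
(3146 + 29641) + (2223 + (C(-3)/q)*21) = (3146 + 29641) + (2223 - 3/(-⅚)*21) = 32787 + (2223 - 3*(-6/5)*21) = 32787 + (2223 + (18/5)*21) = 32787 + (2223 + 378/5) = 32787 + 11493/5 = 175428/5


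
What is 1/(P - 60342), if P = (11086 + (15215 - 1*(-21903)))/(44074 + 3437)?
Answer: -5279/318540062 ≈ -1.6572e-5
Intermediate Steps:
P = 5356/5279 (P = (11086 + (15215 + 21903))/47511 = (11086 + 37118)*(1/47511) = 48204*(1/47511) = 5356/5279 ≈ 1.0146)
1/(P - 60342) = 1/(5356/5279 - 60342) = 1/(-318540062/5279) = -5279/318540062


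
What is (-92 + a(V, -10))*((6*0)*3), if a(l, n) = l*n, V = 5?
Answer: 0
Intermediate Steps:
(-92 + a(V, -10))*((6*0)*3) = (-92 + 5*(-10))*((6*0)*3) = (-92 - 50)*(0*3) = -142*0 = 0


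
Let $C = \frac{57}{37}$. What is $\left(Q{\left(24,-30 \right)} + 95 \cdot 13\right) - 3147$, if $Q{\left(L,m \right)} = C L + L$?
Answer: $- \frac{68488}{37} \approx -1851.0$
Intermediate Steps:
$C = \frac{57}{37}$ ($C = 57 \cdot \frac{1}{37} = \frac{57}{37} \approx 1.5405$)
$Q{\left(L,m \right)} = \frac{94 L}{37}$ ($Q{\left(L,m \right)} = \frac{57 L}{37} + L = \frac{94 L}{37}$)
$\left(Q{\left(24,-30 \right)} + 95 \cdot 13\right) - 3147 = \left(\frac{94}{37} \cdot 24 + 95 \cdot 13\right) - 3147 = \left(\frac{2256}{37} + 1235\right) - 3147 = \frac{47951}{37} - 3147 = - \frac{68488}{37}$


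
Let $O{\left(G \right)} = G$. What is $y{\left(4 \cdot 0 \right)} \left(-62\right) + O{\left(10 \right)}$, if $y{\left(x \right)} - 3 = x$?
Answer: $-176$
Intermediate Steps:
$y{\left(x \right)} = 3 + x$
$y{\left(4 \cdot 0 \right)} \left(-62\right) + O{\left(10 \right)} = \left(3 + 4 \cdot 0\right) \left(-62\right) + 10 = \left(3 + 0\right) \left(-62\right) + 10 = 3 \left(-62\right) + 10 = -186 + 10 = -176$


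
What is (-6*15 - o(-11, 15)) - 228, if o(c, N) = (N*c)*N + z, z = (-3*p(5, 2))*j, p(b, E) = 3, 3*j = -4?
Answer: 2145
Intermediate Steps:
j = -4/3 (j = (⅓)*(-4) = -4/3 ≈ -1.3333)
z = 12 (z = -3*3*(-4/3) = -9*(-4/3) = 12)
o(c, N) = 12 + c*N² (o(c, N) = (N*c)*N + 12 = c*N² + 12 = 12 + c*N²)
(-6*15 - o(-11, 15)) - 228 = (-6*15 - (12 - 11*15²)) - 228 = (-90 - (12 - 11*225)) - 228 = (-90 - (12 - 2475)) - 228 = (-90 - 1*(-2463)) - 228 = (-90 + 2463) - 228 = 2373 - 228 = 2145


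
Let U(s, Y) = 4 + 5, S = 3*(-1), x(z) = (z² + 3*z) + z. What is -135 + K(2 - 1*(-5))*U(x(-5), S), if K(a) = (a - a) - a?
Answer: -198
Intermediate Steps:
x(z) = z² + 4*z
S = -3
K(a) = -a (K(a) = 0 - a = -a)
U(s, Y) = 9
-135 + K(2 - 1*(-5))*U(x(-5), S) = -135 - (2 - 1*(-5))*9 = -135 - (2 + 5)*9 = -135 - 1*7*9 = -135 - 7*9 = -135 - 63 = -198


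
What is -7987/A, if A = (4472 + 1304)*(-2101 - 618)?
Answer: 7987/15704944 ≈ 0.00050857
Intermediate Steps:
A = -15704944 (A = 5776*(-2719) = -15704944)
-7987/A = -7987/(-15704944) = -7987*(-1/15704944) = 7987/15704944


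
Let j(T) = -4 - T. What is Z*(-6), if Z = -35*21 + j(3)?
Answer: 4452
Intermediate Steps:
Z = -742 (Z = -35*21 + (-4 - 1*3) = -735 + (-4 - 3) = -735 - 7 = -742)
Z*(-6) = -742*(-6) = 4452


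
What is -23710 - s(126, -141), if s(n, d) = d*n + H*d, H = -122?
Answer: -23146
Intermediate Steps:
s(n, d) = -122*d + d*n (s(n, d) = d*n - 122*d = -122*d + d*n)
-23710 - s(126, -141) = -23710 - (-141)*(-122 + 126) = -23710 - (-141)*4 = -23710 - 1*(-564) = -23710 + 564 = -23146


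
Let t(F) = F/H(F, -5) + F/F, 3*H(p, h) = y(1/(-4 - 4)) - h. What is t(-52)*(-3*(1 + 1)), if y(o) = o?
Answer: 186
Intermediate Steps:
H(p, h) = -1/24 - h/3 (H(p, h) = (1/(-4 - 4) - h)/3 = (1/(-8) - h)/3 = (-1/8 - h)/3 = -1/24 - h/3)
t(F) = 1 + 8*F/13 (t(F) = F/(-1/24 - 1/3*(-5)) + F/F = F/(-1/24 + 5/3) + 1 = F/(13/8) + 1 = F*(8/13) + 1 = 8*F/13 + 1 = 1 + 8*F/13)
t(-52)*(-3*(1 + 1)) = (1 + (8/13)*(-52))*(-3*(1 + 1)) = (1 - 32)*(-3*2) = -31*(-6) = 186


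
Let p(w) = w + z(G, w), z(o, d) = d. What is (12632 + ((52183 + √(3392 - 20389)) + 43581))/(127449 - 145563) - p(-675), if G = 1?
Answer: 4057584/3019 - I*√16997/18114 ≈ 1344.0 - 0.0071973*I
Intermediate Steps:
p(w) = 2*w (p(w) = w + w = 2*w)
(12632 + ((52183 + √(3392 - 20389)) + 43581))/(127449 - 145563) - p(-675) = (12632 + ((52183 + √(3392 - 20389)) + 43581))/(127449 - 145563) - 2*(-675) = (12632 + ((52183 + √(-16997)) + 43581))/(-18114) - 1*(-1350) = (12632 + ((52183 + I*√16997) + 43581))*(-1/18114) + 1350 = (12632 + (95764 + I*√16997))*(-1/18114) + 1350 = (108396 + I*√16997)*(-1/18114) + 1350 = (-18066/3019 - I*√16997/18114) + 1350 = 4057584/3019 - I*√16997/18114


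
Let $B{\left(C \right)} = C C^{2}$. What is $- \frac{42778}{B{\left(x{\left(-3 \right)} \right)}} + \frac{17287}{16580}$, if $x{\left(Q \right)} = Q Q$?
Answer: $- \frac{696657017}{12086820} \approx -57.638$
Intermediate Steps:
$x{\left(Q \right)} = Q^{2}$
$B{\left(C \right)} = C^{3}$
$- \frac{42778}{B{\left(x{\left(-3 \right)} \right)}} + \frac{17287}{16580} = - \frac{42778}{\left(\left(-3\right)^{2}\right)^{3}} + \frac{17287}{16580} = - \frac{42778}{9^{3}} + 17287 \cdot \frac{1}{16580} = - \frac{42778}{729} + \frac{17287}{16580} = - \frac{696657017}{12086820}$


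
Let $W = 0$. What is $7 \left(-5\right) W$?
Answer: $0$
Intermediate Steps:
$7 \left(-5\right) W = 7 \left(-5\right) 0 = \left(-35\right) 0 = 0$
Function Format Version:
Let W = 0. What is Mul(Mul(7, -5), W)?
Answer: 0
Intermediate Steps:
Mul(Mul(7, -5), W) = Mul(Mul(7, -5), 0) = Mul(-35, 0) = 0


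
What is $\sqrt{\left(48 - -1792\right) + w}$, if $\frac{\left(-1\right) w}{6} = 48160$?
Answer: $4 i \sqrt{17945} \approx 535.84 i$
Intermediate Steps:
$w = -288960$ ($w = \left(-6\right) 48160 = -288960$)
$\sqrt{\left(48 - -1792\right) + w} = \sqrt{\left(48 - -1792\right) - 288960} = \sqrt{\left(48 + 1792\right) - 288960} = \sqrt{1840 - 288960} = \sqrt{-287120} = 4 i \sqrt{17945}$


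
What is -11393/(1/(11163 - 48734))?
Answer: 428046403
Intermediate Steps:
-11393/(1/(11163 - 48734)) = -11393/(1/(-37571)) = -11393/(-1/37571) = -11393*(-37571) = 428046403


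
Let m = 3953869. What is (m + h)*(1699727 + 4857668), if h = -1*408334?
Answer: 23249473481325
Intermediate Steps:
h = -408334
(m + h)*(1699727 + 4857668) = (3953869 - 408334)*(1699727 + 4857668) = 3545535*6557395 = 23249473481325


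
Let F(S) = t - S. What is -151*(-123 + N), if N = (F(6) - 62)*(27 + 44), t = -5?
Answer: 801206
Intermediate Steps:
F(S) = -5 - S
N = -5183 (N = ((-5 - 1*6) - 62)*(27 + 44) = ((-5 - 6) - 62)*71 = (-11 - 62)*71 = -73*71 = -5183)
-151*(-123 + N) = -151*(-123 - 5183) = -151*(-5306) = 801206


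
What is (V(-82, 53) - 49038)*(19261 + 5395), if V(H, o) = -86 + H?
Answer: -1213223136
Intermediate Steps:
(V(-82, 53) - 49038)*(19261 + 5395) = ((-86 - 82) - 49038)*(19261 + 5395) = (-168 - 49038)*24656 = -49206*24656 = -1213223136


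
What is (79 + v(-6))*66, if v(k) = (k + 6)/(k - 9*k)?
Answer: 5214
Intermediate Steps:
v(k) = -(6 + k)/(8*k) (v(k) = (6 + k)/((-8*k)) = (6 + k)*(-1/(8*k)) = -(6 + k)/(8*k))
(79 + v(-6))*66 = (79 + (⅛)*(-6 - 1*(-6))/(-6))*66 = (79 + (⅛)*(-⅙)*(-6 + 6))*66 = (79 + (⅛)*(-⅙)*0)*66 = (79 + 0)*66 = 79*66 = 5214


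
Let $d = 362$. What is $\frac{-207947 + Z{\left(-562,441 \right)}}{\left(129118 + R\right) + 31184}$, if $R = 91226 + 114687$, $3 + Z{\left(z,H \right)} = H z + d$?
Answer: $- \frac{91086}{73243} \approx -1.2436$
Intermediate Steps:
$Z{\left(z,H \right)} = 359 + H z$ ($Z{\left(z,H \right)} = -3 + \left(H z + 362\right) = -3 + \left(362 + H z\right) = 359 + H z$)
$R = 205913$
$\frac{-207947 + Z{\left(-562,441 \right)}}{\left(129118 + R\right) + 31184} = \frac{-207947 + \left(359 + 441 \left(-562\right)\right)}{\left(129118 + 205913\right) + 31184} = \frac{-207947 + \left(359 - 247842\right)}{335031 + 31184} = \frac{-207947 - 247483}{366215} = \left(-455430\right) \frac{1}{366215} = - \frac{91086}{73243}$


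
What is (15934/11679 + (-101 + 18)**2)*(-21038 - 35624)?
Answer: -4559736478030/11679 ≈ -3.9042e+8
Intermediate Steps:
(15934/11679 + (-101 + 18)**2)*(-21038 - 35624) = (15934*(1/11679) + (-83)**2)*(-56662) = (15934/11679 + 6889)*(-56662) = (80472565/11679)*(-56662) = -4559736478030/11679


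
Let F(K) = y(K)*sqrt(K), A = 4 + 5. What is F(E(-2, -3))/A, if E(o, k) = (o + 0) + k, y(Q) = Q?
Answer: -5*I*sqrt(5)/9 ≈ -1.2423*I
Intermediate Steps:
A = 9
E(o, k) = k + o (E(o, k) = o + k = k + o)
F(K) = K**(3/2) (F(K) = K*sqrt(K) = K**(3/2))
F(E(-2, -3))/A = (-3 - 2)**(3/2)/9 = (-5)**(3/2)/9 = (-5*I*sqrt(5))/9 = -5*I*sqrt(5)/9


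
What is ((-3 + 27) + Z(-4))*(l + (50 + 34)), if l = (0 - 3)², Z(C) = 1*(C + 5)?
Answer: 2325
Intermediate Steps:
Z(C) = 5 + C (Z(C) = 1*(5 + C) = 5 + C)
l = 9 (l = (-3)² = 9)
((-3 + 27) + Z(-4))*(l + (50 + 34)) = ((-3 + 27) + (5 - 4))*(9 + (50 + 34)) = (24 + 1)*(9 + 84) = 25*93 = 2325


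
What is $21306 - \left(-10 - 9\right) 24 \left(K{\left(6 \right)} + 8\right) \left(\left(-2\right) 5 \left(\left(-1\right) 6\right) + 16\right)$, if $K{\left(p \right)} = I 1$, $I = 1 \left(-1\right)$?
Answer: $263898$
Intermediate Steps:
$I = -1$
$K{\left(p \right)} = -1$ ($K{\left(p \right)} = \left(-1\right) 1 = -1$)
$21306 - \left(-10 - 9\right) 24 \left(K{\left(6 \right)} + 8\right) \left(\left(-2\right) 5 \left(\left(-1\right) 6\right) + 16\right) = 21306 - \left(-10 - 9\right) 24 \left(-1 + 8\right) \left(\left(-2\right) 5 \left(\left(-1\right) 6\right) + 16\right) = 21306 - \left(-10 - 9\right) 24 \cdot 7 \left(\left(-10\right) \left(-6\right) + 16\right) = 21306 - \left(-19\right) 24 \cdot 7 \left(60 + 16\right) = 21306 - - 456 \cdot 7 \cdot 76 = 21306 - \left(-456\right) 532 = 21306 - -242592 = 21306 + 242592 = 263898$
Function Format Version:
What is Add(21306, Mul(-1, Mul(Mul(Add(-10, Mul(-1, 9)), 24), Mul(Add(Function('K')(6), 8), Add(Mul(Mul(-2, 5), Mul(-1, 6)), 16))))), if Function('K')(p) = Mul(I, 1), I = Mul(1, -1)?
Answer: 263898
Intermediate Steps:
I = -1
Function('K')(p) = -1 (Function('K')(p) = Mul(-1, 1) = -1)
Add(21306, Mul(-1, Mul(Mul(Add(-10, Mul(-1, 9)), 24), Mul(Add(Function('K')(6), 8), Add(Mul(Mul(-2, 5), Mul(-1, 6)), 16))))) = Add(21306, Mul(-1, Mul(Mul(Add(-10, Mul(-1, 9)), 24), Mul(Add(-1, 8), Add(Mul(Mul(-2, 5), Mul(-1, 6)), 16))))) = Add(21306, Mul(-1, Mul(Mul(Add(-10, -9), 24), Mul(7, Add(Mul(-10, -6), 16))))) = Add(21306, Mul(-1, Mul(Mul(-19, 24), Mul(7, Add(60, 16))))) = Add(21306, Mul(-1, Mul(-456, Mul(7, 76)))) = Add(21306, Mul(-1, Mul(-456, 532))) = Add(21306, Mul(-1, -242592)) = Add(21306, 242592) = 263898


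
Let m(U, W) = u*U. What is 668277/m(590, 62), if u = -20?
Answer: -668277/11800 ≈ -56.634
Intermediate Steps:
m(U, W) = -20*U
668277/m(590, 62) = 668277/((-20*590)) = 668277/(-11800) = 668277*(-1/11800) = -668277/11800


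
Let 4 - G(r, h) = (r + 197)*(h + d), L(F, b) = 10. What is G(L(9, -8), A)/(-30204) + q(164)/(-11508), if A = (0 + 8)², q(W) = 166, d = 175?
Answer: 47022949/28965636 ≈ 1.6234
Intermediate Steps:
A = 64 (A = 8² = 64)
G(r, h) = 4 - (175 + h)*(197 + r) (G(r, h) = 4 - (r + 197)*(h + 175) = 4 - (197 + r)*(175 + h) = 4 - (175 + h)*(197 + r))
G(L(9, -8), A)/(-30204) + q(164)/(-11508) = (-34471 - 197*64 - 175*10 - 1*64*10)/(-30204) + 166/(-11508) = (-34471 - 12608 - 1750 - 640)*(-1/30204) + 166*(-1/11508) = -49469*(-1/30204) - 83/5754 = 49469/30204 - 83/5754 = 47022949/28965636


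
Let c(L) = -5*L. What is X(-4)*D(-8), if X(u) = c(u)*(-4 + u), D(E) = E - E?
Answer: 0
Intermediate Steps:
D(E) = 0
X(u) = -5*u*(-4 + u) (X(u) = (-5*u)*(-4 + u) = -5*u*(-4 + u))
X(-4)*D(-8) = (5*(-4)*(4 - 1*(-4)))*0 = (5*(-4)*(4 + 4))*0 = (5*(-4)*8)*0 = -160*0 = 0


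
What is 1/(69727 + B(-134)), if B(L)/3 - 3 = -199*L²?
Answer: -1/10649996 ≈ -9.3897e-8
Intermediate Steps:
B(L) = 9 - 597*L² (B(L) = 9 + 3*(-199*L²) = 9 - 597*L²)
1/(69727 + B(-134)) = 1/(69727 + (9 - 597*(-134)²)) = 1/(69727 + (9 - 597*17956)) = 1/(69727 + (9 - 10719732)) = 1/(69727 - 10719723) = 1/(-10649996) = -1/10649996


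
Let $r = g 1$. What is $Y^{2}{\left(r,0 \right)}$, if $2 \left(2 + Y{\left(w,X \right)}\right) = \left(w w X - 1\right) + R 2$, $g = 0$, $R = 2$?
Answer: $\frac{1}{4} \approx 0.25$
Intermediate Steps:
$r = 0$ ($r = 0 \cdot 1 = 0$)
$Y{\left(w,X \right)} = - \frac{1}{2} + \frac{X w^{2}}{2}$ ($Y{\left(w,X \right)} = -2 + \frac{\left(w w X - 1\right) + 2 \cdot 2}{2} = -2 + \frac{\left(w^{2} X - 1\right) + 4}{2} = -2 + \frac{\left(X w^{2} - 1\right) + 4}{2} = -2 + \frac{\left(-1 + X w^{2}\right) + 4}{2} = -2 + \frac{3 + X w^{2}}{2} = -2 + \left(\frac{3}{2} + \frac{X w^{2}}{2}\right) = - \frac{1}{2} + \frac{X w^{2}}{2}$)
$Y^{2}{\left(r,0 \right)} = \left(- \frac{1}{2} + \frac{1}{2} \cdot 0 \cdot 0^{2}\right)^{2} = \left(- \frac{1}{2} + \frac{1}{2} \cdot 0 \cdot 0\right)^{2} = \left(- \frac{1}{2} + 0\right)^{2} = \left(- \frac{1}{2}\right)^{2} = \frac{1}{4}$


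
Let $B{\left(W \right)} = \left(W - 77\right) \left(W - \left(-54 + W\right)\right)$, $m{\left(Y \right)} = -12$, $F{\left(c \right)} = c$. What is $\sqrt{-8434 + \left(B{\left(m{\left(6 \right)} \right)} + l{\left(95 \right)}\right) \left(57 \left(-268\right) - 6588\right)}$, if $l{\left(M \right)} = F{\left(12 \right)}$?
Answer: $\sqrt{104807582} \approx 10238.0$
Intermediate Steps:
$l{\left(M \right)} = 12$
$B{\left(W \right)} = -4158 + 54 W$ ($B{\left(W \right)} = \left(-77 + W\right) 54 = -4158 + 54 W$)
$\sqrt{-8434 + \left(B{\left(m{\left(6 \right)} \right)} + l{\left(95 \right)}\right) \left(57 \left(-268\right) - 6588\right)} = \sqrt{-8434 + \left(\left(-4158 + 54 \left(-12\right)\right) + 12\right) \left(57 \left(-268\right) - 6588\right)} = \sqrt{-8434 + \left(\left(-4158 - 648\right) + 12\right) \left(-15276 - 6588\right)} = \sqrt{-8434 + \left(-4806 + 12\right) \left(-21864\right)} = \sqrt{-8434 - -104816016} = \sqrt{-8434 + 104816016} = \sqrt{104807582}$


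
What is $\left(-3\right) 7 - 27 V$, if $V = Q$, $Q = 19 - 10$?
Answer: $-264$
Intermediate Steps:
$Q = 9$ ($Q = 19 - 10 = 9$)
$V = 9$
$\left(-3\right) 7 - 27 V = \left(-3\right) 7 - 243 = -21 - 243 = -264$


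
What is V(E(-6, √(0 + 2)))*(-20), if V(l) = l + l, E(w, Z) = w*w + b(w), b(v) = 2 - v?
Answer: -1760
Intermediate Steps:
E(w, Z) = 2 + w² - w (E(w, Z) = w*w + (2 - w) = w² + (2 - w) = 2 + w² - w)
V(l) = 2*l
V(E(-6, √(0 + 2)))*(-20) = (2*(2 + (-6)² - 1*(-6)))*(-20) = (2*(2 + 36 + 6))*(-20) = (2*44)*(-20) = 88*(-20) = -1760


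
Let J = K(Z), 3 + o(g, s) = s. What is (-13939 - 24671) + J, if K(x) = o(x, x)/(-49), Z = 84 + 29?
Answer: -1892000/49 ≈ -38612.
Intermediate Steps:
o(g, s) = -3 + s
Z = 113
K(x) = 3/49 - x/49 (K(x) = (-3 + x)/(-49) = (-3 + x)*(-1/49) = 3/49 - x/49)
J = -110/49 (J = 3/49 - 1/49*113 = 3/49 - 113/49 = -110/49 ≈ -2.2449)
(-13939 - 24671) + J = (-13939 - 24671) - 110/49 = -38610 - 110/49 = -1892000/49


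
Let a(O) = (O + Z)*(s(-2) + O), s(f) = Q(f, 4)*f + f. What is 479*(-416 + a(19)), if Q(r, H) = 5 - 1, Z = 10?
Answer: -74245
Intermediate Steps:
Q(r, H) = 4
s(f) = 5*f (s(f) = 4*f + f = 5*f)
a(O) = (-10 + O)*(10 + O) (a(O) = (O + 10)*(5*(-2) + O) = (10 + O)*(-10 + O) = (-10 + O)*(10 + O))
479*(-416 + a(19)) = 479*(-416 + (-100 + 19**2)) = 479*(-416 + (-100 + 361)) = 479*(-416 + 261) = 479*(-155) = -74245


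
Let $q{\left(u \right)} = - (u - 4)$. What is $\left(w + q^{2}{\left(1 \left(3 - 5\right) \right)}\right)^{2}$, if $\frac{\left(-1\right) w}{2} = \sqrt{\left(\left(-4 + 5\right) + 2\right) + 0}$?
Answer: $1308 - 144 \sqrt{3} \approx 1058.6$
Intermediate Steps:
$q{\left(u \right)} = 4 - u$ ($q{\left(u \right)} = - (-4 + u) = 4 - u$)
$w = - 2 \sqrt{3}$ ($w = - 2 \sqrt{\left(\left(-4 + 5\right) + 2\right) + 0} = - 2 \sqrt{\left(1 + 2\right) + 0} = - 2 \sqrt{3 + 0} = - 2 \sqrt{3} \approx -3.4641$)
$\left(w + q^{2}{\left(1 \left(3 - 5\right) \right)}\right)^{2} = \left(- 2 \sqrt{3} + \left(4 - 1 \left(3 - 5\right)\right)^{2}\right)^{2} = \left(- 2 \sqrt{3} + \left(4 - 1 \left(-2\right)\right)^{2}\right)^{2} = \left(- 2 \sqrt{3} + \left(4 - -2\right)^{2}\right)^{2} = \left(- 2 \sqrt{3} + \left(4 + 2\right)^{2}\right)^{2} = \left(- 2 \sqrt{3} + 6^{2}\right)^{2} = \left(- 2 \sqrt{3} + 36\right)^{2} = \left(36 - 2 \sqrt{3}\right)^{2}$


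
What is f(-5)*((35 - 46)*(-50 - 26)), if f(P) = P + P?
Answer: -8360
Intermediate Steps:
f(P) = 2*P
f(-5)*((35 - 46)*(-50 - 26)) = (2*(-5))*((35 - 46)*(-50 - 26)) = -(-110)*(-76) = -10*836 = -8360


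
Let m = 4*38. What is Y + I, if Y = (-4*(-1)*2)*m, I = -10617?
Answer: -9401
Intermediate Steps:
m = 152
Y = 1216 (Y = (-4*(-1)*2)*152 = (4*2)*152 = 8*152 = 1216)
Y + I = 1216 - 10617 = -9401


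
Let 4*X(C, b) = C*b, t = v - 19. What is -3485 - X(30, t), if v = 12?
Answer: -6865/2 ≈ -3432.5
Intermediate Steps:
t = -7 (t = 12 - 19 = -7)
X(C, b) = C*b/4 (X(C, b) = (C*b)/4 = C*b/4)
-3485 - X(30, t) = -3485 - 30*(-7)/4 = -3485 - 1*(-105/2) = -3485 + 105/2 = -6865/2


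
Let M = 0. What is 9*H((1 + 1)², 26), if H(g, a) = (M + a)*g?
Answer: 936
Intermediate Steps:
H(g, a) = a*g (H(g, a) = (0 + a)*g = a*g)
9*H((1 + 1)², 26) = 9*(26*(1 + 1)²) = 9*(26*2²) = 9*(26*4) = 9*104 = 936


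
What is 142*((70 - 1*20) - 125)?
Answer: -10650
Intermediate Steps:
142*((70 - 1*20) - 125) = 142*((70 - 20) - 125) = 142*(50 - 125) = 142*(-75) = -10650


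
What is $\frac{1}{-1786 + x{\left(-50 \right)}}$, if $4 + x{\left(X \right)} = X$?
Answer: $- \frac{1}{1840} \approx -0.00054348$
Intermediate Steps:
$x{\left(X \right)} = -4 + X$
$\frac{1}{-1786 + x{\left(-50 \right)}} = \frac{1}{-1786 - 54} = \frac{1}{-1840} = - \frac{1}{1840}$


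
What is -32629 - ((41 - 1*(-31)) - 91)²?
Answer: -32990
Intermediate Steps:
-32629 - ((41 - 1*(-31)) - 91)² = -32629 - ((41 + 31) - 91)² = -32629 - (72 - 91)² = -32629 - 1*(-19)² = -32629 - 1*361 = -32629 - 361 = -32990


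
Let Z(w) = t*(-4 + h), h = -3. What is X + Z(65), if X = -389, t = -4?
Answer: -361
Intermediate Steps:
Z(w) = 28 (Z(w) = -4*(-4 - 3) = -4*(-7) = 28)
X + Z(65) = -389 + 28 = -361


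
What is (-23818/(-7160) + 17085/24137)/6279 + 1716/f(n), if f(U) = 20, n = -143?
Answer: 9310592858681/108514255668 ≈ 85.801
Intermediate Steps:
(-23818/(-7160) + 17085/24137)/6279 + 1716/f(n) = (-23818/(-7160) + 17085/24137)/6279 + 1716/20 = (-23818*(-1/7160) + 17085*(1/24137))*(1/6279) + 1716*(1/20) = (11909/3580 + 17085/24137)*(1/6279) + 429/5 = (348611833/86410460)*(1/6279) + 429/5 = 348611833/542571278340 + 429/5 = 9310592858681/108514255668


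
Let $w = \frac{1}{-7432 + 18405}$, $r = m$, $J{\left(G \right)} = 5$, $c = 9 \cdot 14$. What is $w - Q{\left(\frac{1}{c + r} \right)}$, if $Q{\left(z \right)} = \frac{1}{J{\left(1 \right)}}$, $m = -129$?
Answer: $- \frac{10968}{54865} \approx -0.19991$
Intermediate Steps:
$c = 126$
$r = -129$
$w = \frac{1}{10973} \approx 9.1133 \cdot 10^{-5}$
$Q{\left(z \right)} = \frac{1}{5}$
$w - Q{\left(\frac{1}{c + r} \right)} = \frac{1}{10973} - \frac{1}{5} = - \frac{10968}{54865}$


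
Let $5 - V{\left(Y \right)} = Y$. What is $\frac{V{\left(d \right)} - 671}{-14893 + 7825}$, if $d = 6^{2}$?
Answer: $\frac{117}{1178} \approx 0.099321$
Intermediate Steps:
$d = 36$
$V{\left(Y \right)} = 5 - Y$
$\frac{V{\left(d \right)} - 671}{-14893 + 7825} = \frac{\left(5 - 36\right) - 671}{-14893 + 7825} = \frac{\left(5 - 36\right) - 671}{-7068} = \left(-31 - 671\right) \left(- \frac{1}{7068}\right) = \left(-702\right) \left(- \frac{1}{7068}\right) = \frac{117}{1178}$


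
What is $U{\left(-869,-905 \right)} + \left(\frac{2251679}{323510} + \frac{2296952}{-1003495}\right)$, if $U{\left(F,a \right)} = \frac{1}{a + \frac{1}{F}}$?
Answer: $\frac{59616655348177643}{12765617717669135} \approx 4.6701$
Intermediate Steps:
$U{\left(-869,-905 \right)} + \left(\frac{2251679}{323510} + \frac{2296952}{-1003495}\right) = - \frac{869}{1 - -786445} + \left(\frac{2251679}{323510} + \frac{2296952}{-1003495}\right) = - \frac{869}{1 + 786445} + \left(2251679 \cdot \frac{1}{323510} + 2296952 \left(- \frac{1}{1003495}\right)\right) = - \frac{869}{786446} + \left(\frac{2251679}{323510} - \frac{2296952}{1003495}\right) = \left(-869\right) \frac{1}{786446} + \frac{303292335317}{64928133490} = - \frac{869}{786446} + \frac{303292335317}{64928133490} = \frac{59616655348177643}{12765617717669135}$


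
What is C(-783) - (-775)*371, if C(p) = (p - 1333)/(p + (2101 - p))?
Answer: 604087909/2101 ≈ 2.8752e+5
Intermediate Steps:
C(p) = -1333/2101 + p/2101 (C(p) = (-1333 + p)/2101 = (-1333 + p)*(1/2101) = -1333/2101 + p/2101)
C(-783) - (-775)*371 = (-1333/2101 + (1/2101)*(-783)) - (-775)*371 = (-1333/2101 - 783/2101) - 1*(-287525) = -2116/2101 + 287525 = 604087909/2101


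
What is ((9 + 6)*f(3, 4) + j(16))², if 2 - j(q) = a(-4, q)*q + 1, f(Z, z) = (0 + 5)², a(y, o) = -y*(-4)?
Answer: 399424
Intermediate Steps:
a(y, o) = 4*y
f(Z, z) = 25 (f(Z, z) = 5² = 25)
j(q) = 1 + 16*q (j(q) = 2 - ((4*(-4))*q + 1) = 2 - (-16*q + 1) = 2 - (1 - 16*q) = 2 + (-1 + 16*q) = 1 + 16*q)
((9 + 6)*f(3, 4) + j(16))² = ((9 + 6)*25 + (1 + 16*16))² = (15*25 + (1 + 256))² = (375 + 257)² = 632² = 399424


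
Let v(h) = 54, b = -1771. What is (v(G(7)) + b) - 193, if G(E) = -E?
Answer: -1910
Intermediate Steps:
(v(G(7)) + b) - 193 = (54 - 1771) - 193 = -1717 - 193 = -1910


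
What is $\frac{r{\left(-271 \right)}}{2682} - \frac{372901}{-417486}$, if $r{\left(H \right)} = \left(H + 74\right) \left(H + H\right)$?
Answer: $\frac{7596128441}{186616242} \approx 40.705$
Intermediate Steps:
$r{\left(H \right)} = 2 H \left(74 + H\right)$ ($r{\left(H \right)} = \left(74 + H\right) 2 H = 2 H \left(74 + H\right)$)
$\frac{r{\left(-271 \right)}}{2682} - \frac{372901}{-417486} = \frac{2 \left(-271\right) \left(74 - 271\right)}{2682} - \frac{372901}{-417486} = 2 \left(-271\right) \left(-197\right) \frac{1}{2682} - - \frac{372901}{417486} = 106774 \cdot \frac{1}{2682} + \frac{372901}{417486} = \frac{53387}{1341} + \frac{372901}{417486} = \frac{7596128441}{186616242}$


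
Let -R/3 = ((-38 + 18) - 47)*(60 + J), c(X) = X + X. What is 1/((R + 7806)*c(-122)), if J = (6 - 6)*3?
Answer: -1/4847304 ≈ -2.0630e-7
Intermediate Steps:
c(X) = 2*X
J = 0 (J = 0*3 = 0)
R = 12060 (R = -3*((-38 + 18) - 47)*(60 + 0) = -3*(-20 - 47)*60 = -(-201)*60 = -3*(-4020) = 12060)
1/((R + 7806)*c(-122)) = 1/((12060 + 7806)*((2*(-122)))) = 1/(19866*(-244)) = (1/19866)*(-1/244) = -1/4847304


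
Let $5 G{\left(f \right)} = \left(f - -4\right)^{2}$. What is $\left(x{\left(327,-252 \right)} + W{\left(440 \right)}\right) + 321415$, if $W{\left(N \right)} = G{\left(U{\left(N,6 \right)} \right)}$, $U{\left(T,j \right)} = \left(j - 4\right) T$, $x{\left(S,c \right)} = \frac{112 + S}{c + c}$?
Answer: $\frac{1203817429}{2520} \approx 4.7771 \cdot 10^{5}$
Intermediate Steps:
$x{\left(S,c \right)} = \frac{112 + S}{2 c}$
$U{\left(T,j \right)} = T \left(-4 + j\right)$ ($U{\left(T,j \right)} = \left(-4 + j\right) T = T \left(-4 + j\right)$)
$G{\left(f \right)} = \frac{\left(4 + f\right)^{2}}{5}$ ($G{\left(f \right)} = \frac{\left(f - -4\right)^{2}}{5} = \frac{\left(f + 4\right)^{2}}{5} = \frac{\left(4 + f\right)^{2}}{5}$)
$W{\left(N \right)} = \frac{\left(4 + 2 N\right)^{2}}{5}$ ($W{\left(N \right)} = \frac{\left(4 + N \left(-4 + 6\right)\right)^{2}}{5} = \frac{\left(4 + N 2\right)^{2}}{5} = \frac{\left(4 + 2 N\right)^{2}}{5}$)
$\left(x{\left(327,-252 \right)} + W{\left(440 \right)}\right) + 321415 = \left(\frac{112 + 327}{2 \left(-252\right)} + \frac{4 \left(2 + 440\right)^{2}}{5}\right) + 321415 = \left(\frac{1}{2} \left(- \frac{1}{252}\right) 439 + \frac{4 \cdot 442^{2}}{5}\right) + 321415 = \left(- \frac{439}{504} + \frac{4}{5} \cdot 195364\right) + 321415 = \left(- \frac{439}{504} + \frac{781456}{5}\right) + 321415 = \frac{393851629}{2520} + 321415 = \frac{1203817429}{2520}$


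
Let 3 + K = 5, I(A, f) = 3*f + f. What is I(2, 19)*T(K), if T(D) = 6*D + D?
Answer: 1064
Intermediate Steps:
I(A, f) = 4*f
K = 2 (K = -3 + 5 = 2)
T(D) = 7*D
I(2, 19)*T(K) = (4*19)*(7*2) = 76*14 = 1064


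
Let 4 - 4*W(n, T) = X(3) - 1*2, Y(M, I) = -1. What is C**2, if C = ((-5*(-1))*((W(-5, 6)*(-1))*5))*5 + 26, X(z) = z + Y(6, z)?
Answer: 9801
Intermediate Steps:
X(z) = -1 + z (X(z) = z - 1 = -1 + z)
W(n, T) = 1 (W(n, T) = 1 - ((-1 + 3) - 1*2)/4 = 1 - (2 - 2)/4 = 1 - 1/4*0 = 1 + 0 = 1)
C = -99 (C = ((-5*(-1))*((1*(-1))*5))*5 + 26 = (5*(-1*5))*5 + 26 = (5*(-5))*5 + 26 = -25*5 + 26 = -125 + 26 = -99)
C**2 = (-99)**2 = 9801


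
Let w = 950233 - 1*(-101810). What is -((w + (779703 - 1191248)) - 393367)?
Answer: -247131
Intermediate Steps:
w = 1052043 (w = 950233 + 101810 = 1052043)
-((w + (779703 - 1191248)) - 393367) = -((1052043 + (779703 - 1191248)) - 393367) = -((1052043 - 411545) - 393367) = -(640498 - 393367) = -1*247131 = -247131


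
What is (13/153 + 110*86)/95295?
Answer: 1447393/14580135 ≈ 0.099272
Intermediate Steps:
(13/153 + 110*86)/95295 = (13*(1/153) + 9460)*(1/95295) = (13/153 + 9460)*(1/95295) = (1447393/153)*(1/95295) = 1447393/14580135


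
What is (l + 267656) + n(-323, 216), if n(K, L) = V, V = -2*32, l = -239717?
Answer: 27875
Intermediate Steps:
V = -64
n(K, L) = -64
(l + 267656) + n(-323, 216) = (-239717 + 267656) - 64 = 27939 - 64 = 27875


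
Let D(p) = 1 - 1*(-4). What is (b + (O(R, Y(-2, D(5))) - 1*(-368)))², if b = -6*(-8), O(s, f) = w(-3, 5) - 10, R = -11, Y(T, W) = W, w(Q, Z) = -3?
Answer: 162409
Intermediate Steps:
D(p) = 5 (D(p) = 1 + 4 = 5)
O(s, f) = -13 (O(s, f) = -3 - 10 = -13)
b = 48
(b + (O(R, Y(-2, D(5))) - 1*(-368)))² = (48 + (-13 - 1*(-368)))² = (48 + (-13 + 368))² = (48 + 355)² = 403² = 162409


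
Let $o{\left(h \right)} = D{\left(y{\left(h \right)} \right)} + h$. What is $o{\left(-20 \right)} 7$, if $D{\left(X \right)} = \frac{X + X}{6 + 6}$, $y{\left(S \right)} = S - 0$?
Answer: $- \frac{490}{3} \approx -163.33$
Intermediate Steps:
$y{\left(S \right)} = S$ ($y{\left(S \right)} = S + 0 = S$)
$D{\left(X \right)} = \frac{X}{6}$ ($D{\left(X \right)} = \frac{2 X}{12} = 2 X \frac{1}{12} = \frac{X}{6}$)
$o{\left(h \right)} = \frac{7 h}{6}$ ($o{\left(h \right)} = \frac{h}{6} + h = \frac{7 h}{6}$)
$o{\left(-20 \right)} 7 = \frac{7}{6} \left(-20\right) 7 = \left(- \frac{70}{3}\right) 7 = - \frac{490}{3}$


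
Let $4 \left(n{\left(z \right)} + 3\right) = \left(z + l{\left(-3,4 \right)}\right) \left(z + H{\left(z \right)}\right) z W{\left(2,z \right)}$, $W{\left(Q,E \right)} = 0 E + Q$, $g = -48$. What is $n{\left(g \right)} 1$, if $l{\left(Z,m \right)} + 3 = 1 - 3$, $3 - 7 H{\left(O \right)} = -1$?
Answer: $- \frac{422325}{7} \approx -60332.0$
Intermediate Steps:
$H{\left(O \right)} = \frac{4}{7}$ ($H{\left(O \right)} = \frac{3}{7} - - \frac{1}{7} = \frac{3}{7} + \frac{1}{7} = \frac{4}{7}$)
$W{\left(Q,E \right)} = Q$ ($W{\left(Q,E \right)} = 0 + Q = Q$)
$l{\left(Z,m \right)} = -5$ ($l{\left(Z,m \right)} = -3 + \left(1 - 3\right) = -3 - 2 = -5$)
$n{\left(z \right)} = -3 + \frac{z \left(-5 + z\right) \left(\frac{4}{7} + z\right)}{2}$ ($n{\left(z \right)} = -3 + \frac{\left(z - 5\right) \left(z + \frac{4}{7}\right) z 2}{4} = -3 + \frac{\left(-5 + z\right) \left(\frac{4}{7} + z\right) z 2}{4} = -3 + \frac{z \left(-5 + z\right) \left(\frac{4}{7} + z\right) 2}{4} = -3 + \frac{2 z \left(-5 + z\right) \left(\frac{4}{7} + z\right)}{4} = -3 + \frac{z \left(-5 + z\right) \left(\frac{4}{7} + z\right)}{2}$)
$n{\left(g \right)} 1 = \left(-3 + \frac{\left(-48\right)^{3}}{2} - \frac{31 \left(-48\right)^{2}}{14} - - \frac{480}{7}\right) 1 = \left(-3 + \frac{1}{2} \left(-110592\right) - \frac{35712}{7} + \frac{480}{7}\right) 1 = \left(-3 - 55296 - \frac{35712}{7} + \frac{480}{7}\right) 1 = \left(- \frac{422325}{7}\right) 1 = - \frac{422325}{7}$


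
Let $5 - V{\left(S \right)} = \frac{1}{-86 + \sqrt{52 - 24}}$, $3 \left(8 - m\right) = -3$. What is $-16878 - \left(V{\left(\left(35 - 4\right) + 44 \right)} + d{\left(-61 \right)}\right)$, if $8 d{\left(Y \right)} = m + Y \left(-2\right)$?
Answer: $- \frac{124514681}{7368} - \frac{\sqrt{7}}{3684} \approx -16899.0$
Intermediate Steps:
$m = 9$ ($m = 8 - -1 = 8 + 1 = 9$)
$V{\left(S \right)} = 5 - \frac{1}{-86 + 2 \sqrt{7}}$ ($V{\left(S \right)} = 5 - \frac{1}{-86 + \sqrt{52 - 24}} = 5 - \frac{1}{-86 + \sqrt{28}} = 5 - \frac{1}{-86 + 2 \sqrt{7}}$)
$d{\left(Y \right)} = \frac{9}{8} - \frac{Y}{4}$ ($d{\left(Y \right)} = \frac{9 + Y \left(-2\right)}{8} = \frac{9 - 2 Y}{8} = \frac{9}{8} - \frac{Y}{4}$)
$-16878 - \left(V{\left(\left(35 - 4\right) + 44 \right)} + d{\left(-61 \right)}\right) = -16878 - \left(\left(\frac{18463}{3684} + \frac{\sqrt{7}}{3684}\right) + \left(\frac{9}{8} - - \frac{61}{4}\right)\right) = -16878 - \left(\left(\frac{18463}{3684} + \frac{\sqrt{7}}{3684}\right) + \left(\frac{9}{8} + \frac{61}{4}\right)\right) = -16878 - \left(\left(\frac{18463}{3684} + \frac{\sqrt{7}}{3684}\right) + \frac{131}{8}\right) = -16878 - \left(\frac{157577}{7368} + \frac{\sqrt{7}}{3684}\right) = - \frac{124514681}{7368} - \frac{\sqrt{7}}{3684}$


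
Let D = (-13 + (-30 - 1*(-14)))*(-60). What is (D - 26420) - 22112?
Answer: -46792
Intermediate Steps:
D = 1740 (D = (-13 + (-30 + 14))*(-60) = (-13 - 16)*(-60) = -29*(-60) = 1740)
(D - 26420) - 22112 = (1740 - 26420) - 22112 = -24680 - 22112 = -46792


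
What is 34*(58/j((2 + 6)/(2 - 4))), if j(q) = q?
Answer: -493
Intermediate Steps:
34*(58/j((2 + 6)/(2 - 4))) = 34*(58/(((2 + 6)/(2 - 4)))) = 34*(58/((8/(-2)))) = 34*(58/((8*(-1/2)))) = 34*(58/(-4)) = 34*(58*(-1/4)) = 34*(-29/2) = -493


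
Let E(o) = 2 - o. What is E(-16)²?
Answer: 324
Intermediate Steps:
E(-16)² = (2 - 1*(-16))² = (2 + 16)² = 18² = 324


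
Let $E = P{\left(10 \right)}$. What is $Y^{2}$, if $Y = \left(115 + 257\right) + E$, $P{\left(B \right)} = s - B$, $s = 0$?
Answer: $131044$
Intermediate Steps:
$P{\left(B \right)} = - B$ ($P{\left(B \right)} = 0 - B = - B$)
$E = -10$ ($E = \left(-1\right) 10 = -10$)
$Y = 362$ ($Y = \left(115 + 257\right) - 10 = 372 - 10 = 362$)
$Y^{2} = 362^{2} = 131044$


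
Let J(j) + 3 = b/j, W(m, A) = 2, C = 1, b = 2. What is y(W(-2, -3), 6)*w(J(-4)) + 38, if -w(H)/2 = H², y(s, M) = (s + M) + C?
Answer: -365/2 ≈ -182.50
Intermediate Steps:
y(s, M) = 1 + M + s (y(s, M) = (s + M) + 1 = (M + s) + 1 = 1 + M + s)
J(j) = -3 + 2/j
w(H) = -2*H²
y(W(-2, -3), 6)*w(J(-4)) + 38 = (1 + 6 + 2)*(-2*(-3 + 2/(-4))²) + 38 = 9*(-2*(-3 + 2*(-¼))²) + 38 = 9*(-2*(-3 - ½)²) + 38 = 9*(-2*(-7/2)²) + 38 = 9*(-2*49/4) + 38 = 9*(-49/2) + 38 = -441/2 + 38 = -365/2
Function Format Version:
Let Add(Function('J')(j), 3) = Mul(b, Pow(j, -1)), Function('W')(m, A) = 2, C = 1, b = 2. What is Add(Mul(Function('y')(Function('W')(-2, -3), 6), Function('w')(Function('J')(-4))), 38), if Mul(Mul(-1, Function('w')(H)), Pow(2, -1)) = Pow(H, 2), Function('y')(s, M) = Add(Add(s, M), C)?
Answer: Rational(-365, 2) ≈ -182.50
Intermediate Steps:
Function('y')(s, M) = Add(1, M, s) (Function('y')(s, M) = Add(Add(s, M), 1) = Add(Add(M, s), 1) = Add(1, M, s))
Function('J')(j) = Add(-3, Mul(2, Pow(j, -1)))
Function('w')(H) = Mul(-2, Pow(H, 2))
Add(Mul(Function('y')(Function('W')(-2, -3), 6), Function('w')(Function('J')(-4))), 38) = Add(Mul(Add(1, 6, 2), Mul(-2, Pow(Add(-3, Mul(2, Pow(-4, -1))), 2))), 38) = Add(Mul(9, Mul(-2, Pow(Add(-3, Mul(2, Rational(-1, 4))), 2))), 38) = Add(Mul(9, Mul(-2, Pow(Add(-3, Rational(-1, 2)), 2))), 38) = Add(Mul(9, Mul(-2, Pow(Rational(-7, 2), 2))), 38) = Add(Mul(9, Mul(-2, Rational(49, 4))), 38) = Add(Mul(9, Rational(-49, 2)), 38) = Add(Rational(-441, 2), 38) = Rational(-365, 2)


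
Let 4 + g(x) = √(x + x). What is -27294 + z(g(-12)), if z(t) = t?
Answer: -27298 + 2*I*√6 ≈ -27298.0 + 4.899*I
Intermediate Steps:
g(x) = -4 + √2*√x (g(x) = -4 + √(x + x) = -4 + √(2*x) = -4 + √2*√x)
-27294 + z(g(-12)) = -27294 + (-4 + √2*√(-12)) = -27294 + (-4 + √2*(2*I*√3)) = -27294 + (-4 + 2*I*√6) = -27298 + 2*I*√6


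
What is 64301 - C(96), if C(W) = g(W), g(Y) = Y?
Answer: 64205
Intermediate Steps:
C(W) = W
64301 - C(96) = 64301 - 1*96 = 64301 - 96 = 64205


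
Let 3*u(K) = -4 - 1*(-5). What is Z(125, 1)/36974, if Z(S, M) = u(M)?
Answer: 1/110922 ≈ 9.0153e-6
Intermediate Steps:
u(K) = ⅓ (u(K) = (-4 - 1*(-5))/3 = (-4 + 5)/3 = (⅓)*1 = ⅓)
Z(S, M) = ⅓
Z(125, 1)/36974 = (⅓)/36974 = (⅓)*(1/36974) = 1/110922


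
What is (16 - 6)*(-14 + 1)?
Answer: -130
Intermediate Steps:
(16 - 6)*(-14 + 1) = 10*(-13) = -130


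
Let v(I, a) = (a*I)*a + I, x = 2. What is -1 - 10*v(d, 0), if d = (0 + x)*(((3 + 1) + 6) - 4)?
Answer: -121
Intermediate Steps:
d = 12 (d = (0 + 2)*(((3 + 1) + 6) - 4) = 2*((4 + 6) - 4) = 2*(10 - 4) = 2*6 = 12)
v(I, a) = I + I*a**2 (v(I, a) = (I*a)*a + I = I*a**2 + I = I + I*a**2)
-1 - 10*v(d, 0) = -1 - 120*(1 + 0**2) = -1 - 120*(1 + 0) = -1 - 120 = -121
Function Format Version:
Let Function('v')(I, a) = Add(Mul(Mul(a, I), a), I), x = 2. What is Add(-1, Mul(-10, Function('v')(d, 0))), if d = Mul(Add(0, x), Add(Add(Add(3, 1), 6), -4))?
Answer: -121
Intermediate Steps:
d = 12 (d = Mul(Add(0, 2), Add(Add(Add(3, 1), 6), -4)) = Mul(2, Add(Add(4, 6), -4)) = Mul(2, Add(10, -4)) = Mul(2, 6) = 12)
Function('v')(I, a) = Add(I, Mul(I, Pow(a, 2))) (Function('v')(I, a) = Add(Mul(Mul(I, a), a), I) = Add(Mul(I, Pow(a, 2)), I) = Add(I, Mul(I, Pow(a, 2))))
Add(-1, Mul(-10, Function('v')(d, 0))) = Add(-1, Mul(-10, Mul(12, Add(1, Pow(0, 2))))) = Add(-1, Mul(-10, Mul(12, Add(1, 0)))) = Add(-1, Mul(-10, Mul(12, 1))) = Add(-1, Mul(-10, 12)) = Add(-1, -120) = -121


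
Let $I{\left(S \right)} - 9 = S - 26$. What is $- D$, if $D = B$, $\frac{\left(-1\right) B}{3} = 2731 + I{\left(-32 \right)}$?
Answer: $8046$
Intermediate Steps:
$I{\left(S \right)} = -17 + S$ ($I{\left(S \right)} = 9 + \left(S - 26\right) = 9 + \left(-26 + S\right) = -17 + S$)
$B = -8046$ ($B = - 3 \left(2731 - 49\right) = \left(-3\right) 2682 = -8046$)
$D = -8046$
$- D = \left(-1\right) \left(-8046\right) = 8046$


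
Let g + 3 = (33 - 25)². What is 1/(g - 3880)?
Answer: -1/3819 ≈ -0.00026185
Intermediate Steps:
g = 61 (g = -3 + (33 - 25)² = -3 + 8² = -3 + 64 = 61)
1/(g - 3880) = 1/(61 - 3880) = 1/(-3819) = -1/3819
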